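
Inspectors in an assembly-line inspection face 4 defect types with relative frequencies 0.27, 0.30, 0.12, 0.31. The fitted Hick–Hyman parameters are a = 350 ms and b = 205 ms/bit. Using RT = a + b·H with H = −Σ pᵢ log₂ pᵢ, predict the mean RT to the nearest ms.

744 ms

Entropy contributions −pᵢ log₂ pᵢ: 0.5100, 0.5211, 0.3671, 0.5238; sum H = 1.9220 bits.
RT = a + bH = 350 + 205·1.9220 = 744.00 ms.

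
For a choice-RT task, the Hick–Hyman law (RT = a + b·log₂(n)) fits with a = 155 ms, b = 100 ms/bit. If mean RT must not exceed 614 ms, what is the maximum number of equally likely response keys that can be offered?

24

Set 155 + 100·log₂ n ≤ 614 → log₂ n ≤ (614 − 155)/100 = 4.5900.
So n ≤ 2^4.5900 = 24.084; the largest integer n is 24.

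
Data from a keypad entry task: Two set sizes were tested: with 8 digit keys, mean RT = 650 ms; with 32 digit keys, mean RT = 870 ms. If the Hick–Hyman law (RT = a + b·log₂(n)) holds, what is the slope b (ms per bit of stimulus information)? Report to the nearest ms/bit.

110 ms/bit

The slope on a log₂ axis is (870 − 650) / (5 − 3) = 110 ms/bit.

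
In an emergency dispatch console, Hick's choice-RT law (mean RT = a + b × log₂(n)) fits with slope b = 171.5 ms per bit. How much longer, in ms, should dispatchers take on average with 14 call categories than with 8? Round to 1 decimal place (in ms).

138.5 ms

The intercept a cancels: ΔRT = b·(log₂ n₂ − log₂ n₁) = b·log₂(n₂/n₁).
log₂(14) − log₂(8) = 3.8074 − 3 = 0.8074.
ΔRT = 171.5 × 0.8074 = 138.461 ms.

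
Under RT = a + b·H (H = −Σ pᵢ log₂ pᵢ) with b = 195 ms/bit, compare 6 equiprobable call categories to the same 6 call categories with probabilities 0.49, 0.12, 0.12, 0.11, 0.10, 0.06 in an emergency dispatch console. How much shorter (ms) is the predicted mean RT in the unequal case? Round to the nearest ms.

Equiprobable entropy H₀ = log₂ 6 = 2.5850 bits.
Skewed entropy H = −Σ pᵢ log₂ pᵢ = 2.1644 bits.
ΔRT = b·(H₀ − H) = 195 × 0.4205 = 82.00 ms.

82 ms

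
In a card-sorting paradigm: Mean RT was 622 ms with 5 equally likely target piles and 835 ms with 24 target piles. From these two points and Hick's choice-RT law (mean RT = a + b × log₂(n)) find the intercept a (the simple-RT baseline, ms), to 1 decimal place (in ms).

403.5 ms

The slope on a log₂ axis is (835 − 622) / (4.5850 − 2.3219) = 94.121 ms/bit.
Intercept: a = 622 − 94.121·log₂(5) = 403.457 ms.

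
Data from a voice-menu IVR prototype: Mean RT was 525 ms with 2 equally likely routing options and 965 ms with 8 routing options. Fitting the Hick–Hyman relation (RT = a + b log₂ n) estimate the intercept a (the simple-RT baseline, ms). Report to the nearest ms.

305 ms

Slope: b = (965 − 525) / (log₂ 8 − log₂ 2) = 440/2.0000 = 220 ms/bit.
a = RT₁ − b·log₂ n₁ = 525 − 220 × 1 = 305.000 ms.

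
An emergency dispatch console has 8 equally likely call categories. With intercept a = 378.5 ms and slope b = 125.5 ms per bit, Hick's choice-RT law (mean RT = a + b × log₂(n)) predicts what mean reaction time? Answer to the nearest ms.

755 ms

log₂(8) = 3 bits, so RT = 378.5 + 125.5 × 3 ≈ 755.000 ms.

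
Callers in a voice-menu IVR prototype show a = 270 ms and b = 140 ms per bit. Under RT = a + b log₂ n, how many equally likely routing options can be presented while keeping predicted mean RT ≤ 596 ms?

140·log₂ n ≤ 596 − 270 = 326, giving log₂ n ≤ 2.3286 and n ≤ 5.023. The largest whole number is 5.

5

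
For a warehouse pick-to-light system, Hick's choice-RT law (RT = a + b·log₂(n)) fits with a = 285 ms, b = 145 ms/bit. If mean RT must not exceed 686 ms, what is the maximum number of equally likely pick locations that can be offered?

145·log₂ n ≤ 686 − 285 = 401, giving log₂ n ≤ 2.7655 and n ≤ 6.800. The largest whole number is 6.

6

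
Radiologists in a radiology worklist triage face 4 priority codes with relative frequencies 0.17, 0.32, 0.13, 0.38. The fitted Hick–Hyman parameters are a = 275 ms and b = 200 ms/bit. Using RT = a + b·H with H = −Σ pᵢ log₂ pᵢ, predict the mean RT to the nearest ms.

650 ms

Entropy contributions −pᵢ log₂ pᵢ: 0.4346, 0.5260, 0.3826, 0.5305; sum H = 1.8737 bits.
RT = a + bH = 275 + 200·1.8737 = 649.74 ms.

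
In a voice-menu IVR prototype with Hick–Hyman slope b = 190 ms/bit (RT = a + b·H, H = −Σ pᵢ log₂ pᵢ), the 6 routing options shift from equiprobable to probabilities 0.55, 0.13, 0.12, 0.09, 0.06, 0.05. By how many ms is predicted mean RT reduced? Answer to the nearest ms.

Equiprobable entropy H₀ = log₂ 6 = 2.5850 bits.
Skewed entropy H = −Σ pᵢ log₂ pᵢ = 1.9964 bits.
ΔRT = b·(H₀ − H) = 190 × 0.5886 = 111.83 ms.

112 ms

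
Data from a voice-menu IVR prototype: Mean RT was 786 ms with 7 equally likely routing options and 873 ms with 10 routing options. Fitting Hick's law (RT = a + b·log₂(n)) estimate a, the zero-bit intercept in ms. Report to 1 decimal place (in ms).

311.4 ms

Slope: b = (873 − 786) / (log₂ 10 − log₂ 7) = 87/0.5146 = 169.072 ms/bit.
Intercept: a = 786 − 169.072·log₂(7) = 311.354 ms.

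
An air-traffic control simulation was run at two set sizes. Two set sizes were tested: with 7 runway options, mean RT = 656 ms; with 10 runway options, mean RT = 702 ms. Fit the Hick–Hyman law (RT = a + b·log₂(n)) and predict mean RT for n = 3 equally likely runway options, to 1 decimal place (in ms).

Solve the two-equation system in a and b:
  b = (702 − 656) / (log₂ 10 − log₂ 7) = 46 / (3.3219 − 2.8074) = 89.394 ms/bit
  a = 656 − 89.394 × 2.8074 = 405.038 ms
Then RT(3) = 405.038 + 89.394 × log₂ 3 = 405.038 + 89.394 × 1.5850 ≈ 546.725 ms.

546.7 ms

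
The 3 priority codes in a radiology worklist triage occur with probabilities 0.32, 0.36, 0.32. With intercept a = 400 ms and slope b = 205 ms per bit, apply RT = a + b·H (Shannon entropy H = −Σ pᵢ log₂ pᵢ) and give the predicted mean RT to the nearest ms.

724 ms

Entropy contributions −pᵢ log₂ pᵢ: 0.5260, 0.5306, 0.5260; sum H = 1.5827 bits.
RT = a + bH = 400 + 205·1.5827 = 724.45 ms.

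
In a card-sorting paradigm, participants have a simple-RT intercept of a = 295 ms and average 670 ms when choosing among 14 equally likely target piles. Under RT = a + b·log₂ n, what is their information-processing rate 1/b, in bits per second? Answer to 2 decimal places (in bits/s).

10.15 bits/s

b = (670 − 295)/log₂ 14 = 375/3.8074 = 98.494 ms per bit = 0.09849 s/bit; the reciprocal is 10.153 bits/s.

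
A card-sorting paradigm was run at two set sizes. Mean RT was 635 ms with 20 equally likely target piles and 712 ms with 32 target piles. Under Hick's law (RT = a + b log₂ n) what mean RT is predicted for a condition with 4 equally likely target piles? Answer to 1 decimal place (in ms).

371.3 ms

Fit slope and intercept:
  b = (712 − 635) / (log₂ 32 − log₂ 20) = 77 / (5 − 4.3219) = 113.557 ms/bit
  a = 635 − 113.557 × 4.3219 = 144.214 ms
Then RT(4) = 144.214 + 113.557 × log₂ 4 = 144.214 + 113.557 × 2 ≈ 371.328 ms.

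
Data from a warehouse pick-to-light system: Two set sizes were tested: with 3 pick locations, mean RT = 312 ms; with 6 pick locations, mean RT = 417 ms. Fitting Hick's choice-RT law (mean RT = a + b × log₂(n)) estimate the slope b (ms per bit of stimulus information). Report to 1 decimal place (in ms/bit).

105.0 ms/bit

b = (RT₂ − RT₁)/(log₂ n₂ − log₂ n₁) = (417 − 312)/(2.5850 − 1.5850) = 105.000 ms/bit.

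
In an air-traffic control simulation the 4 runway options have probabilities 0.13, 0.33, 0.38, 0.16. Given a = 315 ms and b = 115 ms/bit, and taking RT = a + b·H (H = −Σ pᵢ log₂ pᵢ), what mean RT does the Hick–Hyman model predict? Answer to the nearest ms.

H = 0.13·log₂(1/0.13) + 0.33·log₂(1/0.33) + 0.38·log₂(1/0.38) + 0.16·log₂(1/0.16) = 1.8639 bits.
RT = 315 + 115 × 1.8639 = 529.35 ms.

529 ms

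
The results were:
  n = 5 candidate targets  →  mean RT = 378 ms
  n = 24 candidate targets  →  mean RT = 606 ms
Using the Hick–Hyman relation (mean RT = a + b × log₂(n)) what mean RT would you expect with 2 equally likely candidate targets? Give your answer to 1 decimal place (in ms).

Solve the two-equation system in a and b:
  b = (606 − 378) / (log₂ 24 − log₂ 5) = 228 / (4.5850 − 2.3219) = 100.750 ms/bit
  a = 378 − 100.750 × 2.3219 = 144.066 ms
Then RT(2) = 144.066 + 100.750 × log₂ 2 = 144.066 + 100.750 × 1 ≈ 244.816 ms.

244.8 ms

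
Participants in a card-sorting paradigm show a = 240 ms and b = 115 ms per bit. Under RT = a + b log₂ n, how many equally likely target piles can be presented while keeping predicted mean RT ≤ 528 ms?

5

115·log₂ n ≤ 528 − 240 = 288, giving log₂ n ≤ 2.5043 and n ≤ 5.674. The largest whole number is 5.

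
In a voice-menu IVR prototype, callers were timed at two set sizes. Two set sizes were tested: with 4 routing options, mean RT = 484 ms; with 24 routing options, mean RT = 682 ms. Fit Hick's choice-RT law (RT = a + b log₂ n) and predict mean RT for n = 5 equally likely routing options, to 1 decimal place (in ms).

Solve the two-equation system in a and b:
  b = (682 − 484) / (log₂ 24 − log₂ 4) = 198 / (4.5850 − 2) = 76.597 ms/bit
  a = 484 − 76.597 × 2 = 330.806 ms
Then RT(5) = 330.806 + 76.597 × log₂ 5 = 330.806 + 76.597 × 2.3219 ≈ 508.659 ms.

508.7 ms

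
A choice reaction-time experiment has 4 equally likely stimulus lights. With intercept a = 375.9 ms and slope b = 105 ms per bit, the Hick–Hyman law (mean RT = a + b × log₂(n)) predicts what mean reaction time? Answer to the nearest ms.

log₂(4) = 2 bits, so RT = 375.9 + 105 × 2 ≈ 585.900 ms.

586 ms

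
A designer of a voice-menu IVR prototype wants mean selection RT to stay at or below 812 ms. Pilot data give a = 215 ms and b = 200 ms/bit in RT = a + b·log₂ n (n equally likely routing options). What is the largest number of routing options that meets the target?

7

200·log₂ n ≤ 812 − 215 = 597, giving log₂ n ≤ 2.9850 and n ≤ 7.917. The largest whole number is 7.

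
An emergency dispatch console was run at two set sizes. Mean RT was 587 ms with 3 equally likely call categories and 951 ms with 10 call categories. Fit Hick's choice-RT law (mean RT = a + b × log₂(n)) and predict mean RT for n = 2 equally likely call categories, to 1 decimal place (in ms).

With log₂ n on the abscissa the relation is linear; from the two conditions:
  b = (951 − 587) / (log₂ 10 − log₂ 3) = 364 / (3.3219 − 1.5850) = 209.561 ms/bit
  a = 587 − 209.561 × 1.5850 = 254.854 ms
Then RT(2) = 254.854 + 209.561 × log₂ 2 = 254.854 + 209.561 × 1 ≈ 464.415 ms.

464.4 ms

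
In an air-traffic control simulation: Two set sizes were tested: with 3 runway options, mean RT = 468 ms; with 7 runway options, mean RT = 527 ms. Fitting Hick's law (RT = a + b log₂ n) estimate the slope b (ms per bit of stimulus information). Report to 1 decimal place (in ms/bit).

b = (RT₂ − RT₁)/(log₂ n₂ − log₂ n₁) = (527 − 468)/(2.8074 − 1.5850) = 48.266 ms/bit.

48.3 ms/bit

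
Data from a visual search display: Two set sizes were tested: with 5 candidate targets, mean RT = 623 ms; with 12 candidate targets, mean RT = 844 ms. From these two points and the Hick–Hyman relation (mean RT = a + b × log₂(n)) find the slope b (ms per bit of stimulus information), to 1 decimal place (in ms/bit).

Slope: b = (844 − 623) / (log₂ 12 − log₂ 5) = 221/1.2630 = 174.975 ms/bit.

175.0 ms/bit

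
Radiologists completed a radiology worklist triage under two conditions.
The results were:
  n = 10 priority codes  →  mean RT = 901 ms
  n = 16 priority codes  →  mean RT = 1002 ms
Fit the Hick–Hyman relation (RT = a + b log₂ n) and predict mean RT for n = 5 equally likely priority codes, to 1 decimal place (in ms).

Solve the two-equation system in a and b:
  b = (1002 − 901) / (log₂ 16 − log₂ 10) = 101 / (4 − 3.3219) = 148.952 ms/bit
  a = 901 − 148.952 × 3.3219 = 406.193 ms
Then RT(5) = 406.193 + 148.952 × log₂ 5 = 406.193 + 148.952 × 2.3219 ≈ 752.048 ms.

752.0 ms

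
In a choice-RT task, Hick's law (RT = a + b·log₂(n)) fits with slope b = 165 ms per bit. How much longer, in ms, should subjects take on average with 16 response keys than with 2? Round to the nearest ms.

ΔRT = (a + b log₂ n₂) − (a + b log₂ n₁) = b·(log₂ n₂ − log₂ n₁).
log₂(16) − log₂(2) = log₂(16/2) = log₂(8) = 3.
ΔRT = 165 × 3.0000 = 495.000 ms.

495 ms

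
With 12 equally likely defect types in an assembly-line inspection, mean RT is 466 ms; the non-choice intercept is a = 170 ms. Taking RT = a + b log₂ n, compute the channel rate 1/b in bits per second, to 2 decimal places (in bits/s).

12.11 bits/s

Choice component = 466 − 170 = 296 ms over log₂(12) = 3.5850 bits.
b = 296 / 3.5850 = 82.567 ms/bit, so 1/b = 12.111 bits/s.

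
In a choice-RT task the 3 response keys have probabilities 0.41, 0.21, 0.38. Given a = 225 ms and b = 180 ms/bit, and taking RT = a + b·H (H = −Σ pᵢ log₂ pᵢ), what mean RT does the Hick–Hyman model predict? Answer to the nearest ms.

Entropy contributions −pᵢ log₂ pᵢ: 0.5274, 0.4728, 0.5305; sum H = 1.5307 bits.
RT = a + bH = 225 + 180·1.5307 = 500.52 ms.

501 ms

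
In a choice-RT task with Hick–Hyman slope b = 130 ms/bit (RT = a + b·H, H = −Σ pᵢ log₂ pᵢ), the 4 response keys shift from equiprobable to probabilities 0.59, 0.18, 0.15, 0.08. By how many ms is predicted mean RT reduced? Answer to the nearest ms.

The RT saving is b·ΔH. Equiprobable H₀ = log₂(4) = 2.0000 bits; with the given probabilities H = 1.5965 bits.
b·(H₀ − H) = 130 × (2.0000 − 1.5965) = 52.46 ms.

52 ms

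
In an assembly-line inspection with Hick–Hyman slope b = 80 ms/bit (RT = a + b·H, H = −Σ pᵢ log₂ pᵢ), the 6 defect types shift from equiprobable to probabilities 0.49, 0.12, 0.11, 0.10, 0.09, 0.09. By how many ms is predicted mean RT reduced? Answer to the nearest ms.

The RT saving is b·ΔH. Equiprobable H₀ = log₂(6) = 2.5850 bits; with the given probabilities H = 2.1791 bits.
b·(H₀ − H) = 80 × (2.5850 − 2.1791) = 32.47 ms.

32 ms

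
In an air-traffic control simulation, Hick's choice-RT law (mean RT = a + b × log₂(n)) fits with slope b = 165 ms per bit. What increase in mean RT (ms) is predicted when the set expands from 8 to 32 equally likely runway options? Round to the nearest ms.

330 ms

The intercept a cancels: ΔRT = b·(log₂ n₂ − log₂ n₁) = b·log₂(n₂/n₁).
log₂(32) − log₂(8) = log₂(32/8) = log₂(4) = 2.
ΔRT = 165 × 2.0000 = 330.000 ms.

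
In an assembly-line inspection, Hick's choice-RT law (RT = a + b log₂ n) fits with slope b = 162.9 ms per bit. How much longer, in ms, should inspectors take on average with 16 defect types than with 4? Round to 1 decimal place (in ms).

325.8 ms

Only the slope matters, since a is common to both: ΔRT = b·log₂(n₂/n₁).
log₂(16) − log₂(4) = log₂(16/4) = log₂(4) = 2.
ΔRT = 162.9 × 2.0000 = 325.800 ms.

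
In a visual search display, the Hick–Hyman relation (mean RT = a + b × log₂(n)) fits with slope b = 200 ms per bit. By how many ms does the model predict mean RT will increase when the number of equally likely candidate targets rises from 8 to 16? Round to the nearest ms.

Only the slope matters, since a is common to both: ΔRT = b·log₂(n₂/n₁).
log₂(16) − log₂(8) = log₂(16/8) = log₂(2) = 1.
ΔRT = 200 × 1.0000 = 200.000 ms.

200 ms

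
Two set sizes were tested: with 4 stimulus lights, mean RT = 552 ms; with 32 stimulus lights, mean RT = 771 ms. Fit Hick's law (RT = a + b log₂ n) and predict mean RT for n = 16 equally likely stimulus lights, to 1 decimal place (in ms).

RT is linear in log₂ n, so two points fix the line:
  b = (771 − 552) / (log₂ 32 − log₂ 4) = 219 / (5 − 2) = 73.000 ms/bit
  a = 552 − 73.000 × 2 = 406.000 ms
Then RT(16) = 406.000 + 73.000 × log₂ 16 = 406.000 + 73.000 × 4 ≈ 698.000 ms.

698.0 ms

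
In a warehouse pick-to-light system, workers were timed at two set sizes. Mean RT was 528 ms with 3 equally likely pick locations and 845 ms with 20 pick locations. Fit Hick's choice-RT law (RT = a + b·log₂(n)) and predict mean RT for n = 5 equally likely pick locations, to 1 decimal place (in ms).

With log₂ n on the abscissa the relation is linear; from the two conditions:
  b = (845 − 528) / (log₂ 20 − log₂ 3) = 317 / (4.3219 − 1.5850) = 115.822 ms/bit
  a = 528 − 115.822 × 1.5850 = 344.427 ms
Then RT(5) = 344.427 + 115.822 × log₂ 5 = 344.427 + 115.822 × 2.3219 ≈ 613.357 ms.

613.4 ms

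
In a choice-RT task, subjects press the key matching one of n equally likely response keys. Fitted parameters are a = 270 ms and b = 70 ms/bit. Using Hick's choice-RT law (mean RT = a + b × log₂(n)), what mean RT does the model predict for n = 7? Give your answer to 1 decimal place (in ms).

466.5 ms

log₂(7) = 2.8074 bits, so RT = 270 + 70 × 2.8074 ≈ 466.515 ms.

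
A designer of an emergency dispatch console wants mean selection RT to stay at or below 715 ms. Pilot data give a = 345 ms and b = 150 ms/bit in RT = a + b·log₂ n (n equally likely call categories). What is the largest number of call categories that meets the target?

5

Information budget: (715 − 345)/150 = 2.4667 bits, so n ≤ 2^2.4667 = 5.528 → at most 5.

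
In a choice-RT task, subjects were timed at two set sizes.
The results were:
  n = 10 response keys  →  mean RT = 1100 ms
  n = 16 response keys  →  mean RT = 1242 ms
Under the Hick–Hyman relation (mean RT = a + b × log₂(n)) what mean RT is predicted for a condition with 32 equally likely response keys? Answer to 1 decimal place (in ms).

RT is linear in log₂ n, so two points fix the line:
  b = (1242 − 1100) / (log₂ 16 − log₂ 10) = 142 / (4 − 3.3219) = 209.417 ms/bit
  a = 1100 − 209.417 × 3.3219 = 404.331 ms
Then RT(32) = 404.331 + 209.417 × log₂ 32 = 404.331 + 209.417 × 5 ≈ 1451.417 ms.

1451.4 ms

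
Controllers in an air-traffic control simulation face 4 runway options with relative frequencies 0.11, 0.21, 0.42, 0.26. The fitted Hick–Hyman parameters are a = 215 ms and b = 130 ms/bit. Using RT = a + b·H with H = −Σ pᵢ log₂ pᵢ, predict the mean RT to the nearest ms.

456 ms

H = 0.11·log₂(1/0.11) + 0.21·log₂(1/0.21) + 0.42·log₂(1/0.42) + 0.26·log₂(1/0.26) = 1.8540 bits.
RT = 215 + 130 × 1.8540 = 456.03 ms.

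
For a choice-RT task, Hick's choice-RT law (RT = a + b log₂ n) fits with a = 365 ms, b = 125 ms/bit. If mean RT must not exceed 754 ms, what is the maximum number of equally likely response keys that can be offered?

125·log₂ n ≤ 754 − 365 = 389, giving log₂ n ≤ 3.1120 and n ≤ 8.646. The largest whole number is 8.

8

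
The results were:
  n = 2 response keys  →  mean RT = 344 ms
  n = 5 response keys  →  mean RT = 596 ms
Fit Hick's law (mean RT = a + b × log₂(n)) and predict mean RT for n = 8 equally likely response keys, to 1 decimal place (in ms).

Fit slope and intercept:
  b = (596 − 344) / (log₂ 5 − log₂ 2) = 252 / (2.3219 − 1) = 190.631 ms/bit
  a = 344 − 190.631 × 1 = 153.369 ms
Then RT(8) = 153.369 + 190.631 × log₂ 8 = 153.369 + 190.631 × 3 ≈ 725.261 ms.

725.3 ms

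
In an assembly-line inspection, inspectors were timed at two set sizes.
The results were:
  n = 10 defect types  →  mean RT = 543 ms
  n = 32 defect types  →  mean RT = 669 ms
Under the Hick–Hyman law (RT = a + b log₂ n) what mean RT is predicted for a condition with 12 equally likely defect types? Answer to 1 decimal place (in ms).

RT is linear in log₂ n, so two points fix the line:
  b = (669 − 543) / (log₂ 32 − log₂ 10) = 126 / (5 − 3.3219) = 75.086 ms/bit
  a = 543 − 75.086 × 3.3219 = 293.569 ms
Then RT(12) = 293.569 + 75.086 × log₂ 12 = 293.569 + 75.086 × 3.5850 ≈ 562.750 ms.

562.8 ms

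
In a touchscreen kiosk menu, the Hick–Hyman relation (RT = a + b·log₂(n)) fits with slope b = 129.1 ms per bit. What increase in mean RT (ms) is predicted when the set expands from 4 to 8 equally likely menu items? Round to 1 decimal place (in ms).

129.1 ms

ΔRT = (a + b log₂ n₂) − (a + b log₂ n₁) = b·(log₂ n₂ − log₂ n₁).
log₂(8) − log₂(4) = log₂(8/4) = log₂(2) = 1.
ΔRT = 129.1 × 1.0000 = 129.100 ms.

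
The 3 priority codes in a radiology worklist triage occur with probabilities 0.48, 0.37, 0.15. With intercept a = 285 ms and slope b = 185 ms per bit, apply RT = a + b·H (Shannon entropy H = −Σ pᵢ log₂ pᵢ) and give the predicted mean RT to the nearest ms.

Entropy contributions −pᵢ log₂ pᵢ: 0.5083, 0.5307, 0.4105; sum H = 1.4495 bits.
RT = a + bH = 285 + 185·1.4495 = 553.17 ms.

553 ms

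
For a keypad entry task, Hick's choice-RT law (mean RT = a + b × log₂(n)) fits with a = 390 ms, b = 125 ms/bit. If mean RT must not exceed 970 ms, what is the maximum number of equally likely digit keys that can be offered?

24

125·log₂ n ≤ 970 − 390 = 580, giving log₂ n ≤ 4.6400 and n ≤ 24.933. The largest whole number is 24.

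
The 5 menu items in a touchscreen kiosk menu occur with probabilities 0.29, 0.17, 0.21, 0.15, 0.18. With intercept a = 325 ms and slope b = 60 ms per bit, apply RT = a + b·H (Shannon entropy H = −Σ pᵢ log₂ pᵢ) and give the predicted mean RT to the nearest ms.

462 ms

Entropy contributions −pᵢ log₂ pᵢ: 0.5179, 0.4346, 0.4728, 0.4105, 0.4453; sum H = 2.2812 bits.
RT = a + bH = 325 + 60·2.2812 = 461.87 ms.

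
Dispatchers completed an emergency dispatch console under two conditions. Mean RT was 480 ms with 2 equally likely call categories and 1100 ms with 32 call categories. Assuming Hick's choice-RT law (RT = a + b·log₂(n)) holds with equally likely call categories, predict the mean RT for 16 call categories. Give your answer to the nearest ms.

945 ms

With log₂ n on the abscissa the relation is linear; from the two conditions:
  b = (1100 − 480) / (log₂ 32 − log₂ 2) = 620 / (5 − 1) = 155 ms/bit
  a = 480 − 155 × 1 = 325 ms
Then RT(16) = 325 + 155 × log₂ 16 = 325 + 155 × 4 ≈ 945.000 ms.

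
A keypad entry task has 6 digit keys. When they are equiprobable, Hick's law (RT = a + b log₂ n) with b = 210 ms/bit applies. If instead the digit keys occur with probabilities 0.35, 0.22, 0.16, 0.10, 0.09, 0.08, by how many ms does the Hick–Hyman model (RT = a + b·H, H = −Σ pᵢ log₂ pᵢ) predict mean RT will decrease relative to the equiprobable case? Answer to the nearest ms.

45 ms

The RT saving is b·ΔH. Equiprobable H₀ = log₂(6) = 2.5850 bits; with the given probabilities H = 2.3700 bits.
b·(H₀ − H) = 210 × (2.5850 − 2.3700) = 45.13 ms.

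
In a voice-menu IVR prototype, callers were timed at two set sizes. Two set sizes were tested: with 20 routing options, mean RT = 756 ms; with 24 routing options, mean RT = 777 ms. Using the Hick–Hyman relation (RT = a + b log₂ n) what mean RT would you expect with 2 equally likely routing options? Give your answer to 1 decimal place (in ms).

Solve the two-equation system in a and b:
  b = (777 − 756) / (log₂ 24 − log₂ 20) = 21 / (4.5850 − 4.3219) = 79.837 ms/bit
  a = 756 − 79.837 × 4.3219 = 410.948 ms
Then RT(2) = 410.948 + 79.837 × log₂ 2 = 410.948 + 79.837 × 1 ≈ 490.786 ms.

490.8 ms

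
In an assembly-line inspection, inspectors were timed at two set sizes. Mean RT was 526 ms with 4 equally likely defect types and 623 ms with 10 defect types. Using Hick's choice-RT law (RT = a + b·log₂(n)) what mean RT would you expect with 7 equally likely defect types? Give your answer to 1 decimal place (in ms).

Solve the two-equation system in a and b:
  b = (623 − 526) / (log₂ 10 − log₂ 4) = 97 / (3.3219 − 2) = 73.378 ms/bit
  a = 526 − 73.378 × 2 = 379.245 ms
Then RT(7) = 379.245 + 73.378 × log₂ 7 = 379.245 + 73.378 × 2.8074 ≈ 585.242 ms.

585.2 ms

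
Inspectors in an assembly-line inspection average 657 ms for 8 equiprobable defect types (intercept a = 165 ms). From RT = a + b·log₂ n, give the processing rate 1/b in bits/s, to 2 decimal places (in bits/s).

Choice component = 657 − 165 = 492 ms over log₂(8) = 3 bits.
b = 492 / 3 = 164.000 ms/bit, so 1/b = 6.098 bits/s.

6.10 bits/s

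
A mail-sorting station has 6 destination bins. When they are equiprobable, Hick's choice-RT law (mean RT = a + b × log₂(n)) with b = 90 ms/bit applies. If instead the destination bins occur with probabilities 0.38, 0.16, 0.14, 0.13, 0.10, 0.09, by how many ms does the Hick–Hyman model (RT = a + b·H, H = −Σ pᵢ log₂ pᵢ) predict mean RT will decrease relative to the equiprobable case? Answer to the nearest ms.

Equiprobable entropy H₀ = log₂ 6 = 2.5850 bits.
Skewed entropy H = −Σ pᵢ log₂ pᵢ = 2.3781 bits.
ΔRT = b·(H₀ − H) = 90 × 0.2069 = 18.62 ms.

19 ms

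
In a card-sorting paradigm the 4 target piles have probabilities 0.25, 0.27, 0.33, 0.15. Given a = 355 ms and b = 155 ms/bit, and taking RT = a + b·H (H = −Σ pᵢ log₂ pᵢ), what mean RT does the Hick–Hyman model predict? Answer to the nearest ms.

657 ms

Entropy contributions −pᵢ log₂ pᵢ: 0.5000, 0.5100, 0.5278, 0.4105; sum H = 1.9484 bits.
RT = a + bH = 355 + 155·1.9484 = 657.00 ms.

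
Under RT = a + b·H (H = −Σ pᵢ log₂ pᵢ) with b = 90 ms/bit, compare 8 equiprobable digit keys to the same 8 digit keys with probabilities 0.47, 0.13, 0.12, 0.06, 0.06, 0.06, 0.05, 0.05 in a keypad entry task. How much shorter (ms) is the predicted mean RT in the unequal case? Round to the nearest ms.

The RT saving is b·ΔH. Equiprobable H₀ = log₂(8) = 3.0000 bits; with the given probabilities H = 2.4245 bits.
b·(H₀ − H) = 90 × (3.0000 − 2.4245) = 51.80 ms.

52 ms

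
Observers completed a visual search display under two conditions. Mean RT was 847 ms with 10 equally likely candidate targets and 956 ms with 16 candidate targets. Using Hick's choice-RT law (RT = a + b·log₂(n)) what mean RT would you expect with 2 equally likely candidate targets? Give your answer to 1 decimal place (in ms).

Solve the two-equation system in a and b:
  b = (956 − 847) / (log₂ 16 − log₂ 10) = 109 / (4 − 3.3219) = 160.750 ms/bit
  a = 847 − 160.750 × 3.3219 = 313.000 ms
Then RT(2) = 313.000 + 160.750 × log₂ 2 = 313.000 + 160.750 × 1 ≈ 473.750 ms.

473.8 ms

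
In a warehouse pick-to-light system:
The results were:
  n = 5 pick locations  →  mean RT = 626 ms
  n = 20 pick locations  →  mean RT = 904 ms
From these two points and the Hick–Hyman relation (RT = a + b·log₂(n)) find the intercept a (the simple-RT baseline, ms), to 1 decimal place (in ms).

b = (RT₂ − RT₁)/(log₂ n₂ − log₂ n₁) = (904 − 626)/(4.3219 − 2.3219) = 139.000 ms/bit.
a = RT₁ − b·log₂ n₁ = 626 − 139.000 × 2.3219 = 303.252 ms.

303.3 ms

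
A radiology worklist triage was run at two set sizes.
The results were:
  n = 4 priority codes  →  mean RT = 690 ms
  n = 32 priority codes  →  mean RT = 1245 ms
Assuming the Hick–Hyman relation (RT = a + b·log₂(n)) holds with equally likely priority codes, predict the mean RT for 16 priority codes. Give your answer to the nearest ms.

Solve the two-equation system in a and b:
  b = (1245 − 690) / (log₂ 32 − log₂ 4) = 555 / (5 − 2) = 185 ms/bit
  a = 690 − 185 × 2 = 320 ms
Then RT(16) = 320 + 185 × log₂ 16 = 320 + 185 × 4 ≈ 1060.000 ms.

1060 ms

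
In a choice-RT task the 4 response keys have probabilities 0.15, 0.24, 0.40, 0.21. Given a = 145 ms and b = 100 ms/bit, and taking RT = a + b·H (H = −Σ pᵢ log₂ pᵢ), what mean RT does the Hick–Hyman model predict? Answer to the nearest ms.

Entropy contributions −pᵢ log₂ pᵢ: 0.4105, 0.4941, 0.5288, 0.4728; sum H = 1.9063 bits.
RT = a + bH = 145 + 100·1.9063 = 335.63 ms.

336 ms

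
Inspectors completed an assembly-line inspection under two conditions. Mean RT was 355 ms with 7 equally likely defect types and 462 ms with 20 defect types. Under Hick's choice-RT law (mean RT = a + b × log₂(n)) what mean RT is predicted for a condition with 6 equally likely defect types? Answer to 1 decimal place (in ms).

339.3 ms

With log₂ n on the abscissa the relation is linear; from the two conditions:
  b = (462 − 355) / (log₂ 20 − log₂ 7) = 107 / (4.3219 − 2.8074) = 70.647 ms/bit
  a = 355 − 70.647 × 2.8074 = 156.669 ms
Then RT(6) = 156.669 + 70.647 × log₂ 6 = 156.669 + 70.647 × 2.5850 ≈ 339.289 ms.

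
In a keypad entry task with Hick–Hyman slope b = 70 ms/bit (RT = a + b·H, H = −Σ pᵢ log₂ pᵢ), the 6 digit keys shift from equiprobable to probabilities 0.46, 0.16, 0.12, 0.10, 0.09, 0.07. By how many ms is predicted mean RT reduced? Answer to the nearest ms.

The RT saving is b·ΔH. Equiprobable H₀ = log₂(6) = 2.5850 bits; with the given probabilities H = 2.2188 bits.
b·(H₀ − H) = 70 × (2.5850 − 2.2188) = 25.63 ms.

26 ms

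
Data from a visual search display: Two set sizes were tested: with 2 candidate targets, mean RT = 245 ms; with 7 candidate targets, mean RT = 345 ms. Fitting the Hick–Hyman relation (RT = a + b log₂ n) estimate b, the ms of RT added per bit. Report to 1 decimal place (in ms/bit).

b = (RT₂ − RT₁)/(log₂ n₂ − log₂ n₁) = (345 − 245)/(2.8074 − 1) = 55.329 ms/bit.

55.3 ms/bit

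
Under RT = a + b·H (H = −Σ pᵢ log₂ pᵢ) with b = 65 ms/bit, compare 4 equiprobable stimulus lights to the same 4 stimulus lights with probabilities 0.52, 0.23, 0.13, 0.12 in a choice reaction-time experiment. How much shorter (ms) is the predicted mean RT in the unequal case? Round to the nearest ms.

18 ms

Equiprobable entropy H₀ = log₂ 4 = 2.0000 bits.
Skewed entropy H = −Σ pᵢ log₂ pᵢ = 1.7280 bits.
ΔRT = b·(H₀ − H) = 65 × 0.2720 = 17.68 ms.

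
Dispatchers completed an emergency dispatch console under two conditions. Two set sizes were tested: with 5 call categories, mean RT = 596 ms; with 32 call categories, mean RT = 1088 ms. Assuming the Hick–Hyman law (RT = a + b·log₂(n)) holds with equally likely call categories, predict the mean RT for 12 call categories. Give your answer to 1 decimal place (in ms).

828.0 ms

With log₂ n on the abscissa the relation is linear; from the two conditions:
  b = (1088 − 596) / (log₂ 32 − log₂ 5) = 492 / (5 − 2.3219) = 183.714 ms/bit
  a = 596 − 183.714 × 2.3219 = 169.429 ms
Then RT(12) = 169.429 + 183.714 × log₂ 12 = 169.429 + 183.714 × 3.5850 ≈ 828.037 ms.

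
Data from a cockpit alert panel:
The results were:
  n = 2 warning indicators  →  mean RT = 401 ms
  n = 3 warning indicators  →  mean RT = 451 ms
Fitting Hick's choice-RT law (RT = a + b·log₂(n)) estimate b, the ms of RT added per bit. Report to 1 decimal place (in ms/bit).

b = (RT₂ − RT₁)/(log₂ n₂ − log₂ n₁) = (451 − 401)/(1.5850 − 1) = 85.476 ms/bit.

85.5 ms/bit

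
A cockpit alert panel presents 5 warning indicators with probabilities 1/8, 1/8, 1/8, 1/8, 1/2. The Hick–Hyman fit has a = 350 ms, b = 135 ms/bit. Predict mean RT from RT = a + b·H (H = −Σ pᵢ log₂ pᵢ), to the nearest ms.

620 ms

H = −Σ pᵢ log₂ pᵢ = 0.125·3 + 0.125·3 + 0.125·3 + 0.125·3 + 0.5·1 = 2.000 bits.
RT = 350 + 135 × 2.000 = 620.00 ms.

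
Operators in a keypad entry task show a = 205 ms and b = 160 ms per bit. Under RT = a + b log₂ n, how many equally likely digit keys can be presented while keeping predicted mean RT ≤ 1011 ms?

Set 205 + 160·log₂ n ≤ 1011 → log₂ n ≤ (1011 − 205)/160 = 5.0375.
So n ≤ 2^5.0375 = 32.843; the largest integer n is 32.

32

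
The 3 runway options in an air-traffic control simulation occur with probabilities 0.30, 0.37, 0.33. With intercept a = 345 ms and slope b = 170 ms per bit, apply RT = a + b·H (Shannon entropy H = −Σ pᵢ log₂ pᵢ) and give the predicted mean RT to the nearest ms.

Entropy contributions −pᵢ log₂ pᵢ: 0.5211, 0.5307, 0.5278; sum H = 1.5796 bits.
RT = a + bH = 345 + 170·1.5796 = 613.54 ms.

614 ms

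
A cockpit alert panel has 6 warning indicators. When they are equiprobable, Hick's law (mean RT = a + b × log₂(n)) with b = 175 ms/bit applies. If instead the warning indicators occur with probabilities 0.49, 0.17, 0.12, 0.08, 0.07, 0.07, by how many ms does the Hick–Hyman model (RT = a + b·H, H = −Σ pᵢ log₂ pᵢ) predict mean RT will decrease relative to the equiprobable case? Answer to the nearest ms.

The RT saving is b·ΔH. Equiprobable H₀ = log₂(6) = 2.5850 bits; with the given probabilities H = 2.1346 bits.
b·(H₀ − H) = 175 × (2.5850 − 2.1346) = 78.82 ms.

79 ms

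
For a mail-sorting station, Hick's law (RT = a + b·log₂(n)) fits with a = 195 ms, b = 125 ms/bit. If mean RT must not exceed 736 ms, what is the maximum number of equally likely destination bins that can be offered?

Information budget: (736 − 195)/125 = 4.3280 bits, so n ≤ 2^4.3280 = 20.084 → at most 20.

20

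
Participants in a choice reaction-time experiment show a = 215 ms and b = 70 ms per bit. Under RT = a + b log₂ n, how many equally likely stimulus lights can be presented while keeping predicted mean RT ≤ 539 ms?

24

Set 215 + 70·log₂ n ≤ 539 → log₂ n ≤ (539 − 215)/70 = 4.6286.
So n ≤ 2^4.6286 = 24.737; the largest integer n is 24.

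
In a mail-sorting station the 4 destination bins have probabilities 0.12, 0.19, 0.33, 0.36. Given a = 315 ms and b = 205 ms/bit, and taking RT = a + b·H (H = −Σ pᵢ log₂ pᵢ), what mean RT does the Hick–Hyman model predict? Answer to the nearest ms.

H = 0.12·log₂(1/0.12) + 0.19·log₂(1/0.19) + 0.33·log₂(1/0.33) + 0.36·log₂(1/0.36) = 1.8807 bits.
RT = 315 + 205 × 1.8807 = 700.55 ms.

701 ms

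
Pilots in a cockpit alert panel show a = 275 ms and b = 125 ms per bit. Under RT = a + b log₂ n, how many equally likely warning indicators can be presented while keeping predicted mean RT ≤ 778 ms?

16

125·log₂ n ≤ 778 − 275 = 503, giving log₂ n ≤ 4.0240 and n ≤ 16.268. The largest whole number is 16.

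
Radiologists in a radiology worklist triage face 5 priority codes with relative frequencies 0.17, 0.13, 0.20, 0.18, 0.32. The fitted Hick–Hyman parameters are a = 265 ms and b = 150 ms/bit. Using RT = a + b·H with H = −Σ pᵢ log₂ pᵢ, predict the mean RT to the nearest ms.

Entropy contributions −pᵢ log₂ pᵢ: 0.4346, 0.3826, 0.4644, 0.4453, 0.5260; sum H = 2.2530 bits.
RT = a + bH = 265 + 150·2.2530 = 602.94 ms.

603 ms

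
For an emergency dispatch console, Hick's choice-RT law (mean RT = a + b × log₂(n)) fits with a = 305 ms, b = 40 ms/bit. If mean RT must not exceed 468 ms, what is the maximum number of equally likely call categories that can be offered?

40·log₂ n ≤ 468 − 305 = 163, giving log₂ n ≤ 4.0750 and n ≤ 16.854. The largest whole number is 16.

16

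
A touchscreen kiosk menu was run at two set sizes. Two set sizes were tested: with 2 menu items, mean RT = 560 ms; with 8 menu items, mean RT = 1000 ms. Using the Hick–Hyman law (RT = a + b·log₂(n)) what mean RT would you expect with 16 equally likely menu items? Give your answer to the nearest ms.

With log₂ n on the abscissa the relation is linear; from the two conditions:
  b = (1000 − 560) / (log₂ 8 − log₂ 2) = 440 / (3 − 1) = 220 ms/bit
  a = 560 − 220 × 1 = 340 ms
Then RT(16) = 340 + 220 × log₂ 16 = 340 + 220 × 4 ≈ 1220.000 ms.

1220 ms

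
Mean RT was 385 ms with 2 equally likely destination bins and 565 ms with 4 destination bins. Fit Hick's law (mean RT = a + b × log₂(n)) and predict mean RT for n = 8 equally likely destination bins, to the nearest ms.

Solve the two-equation system in a and b:
  b = (565 − 385) / (log₂ 4 − log₂ 2) = 180 / (2 − 1) = 180 ms/bit
  a = 385 − 180 × 1 = 205 ms
Then RT(8) = 205 + 180 × log₂ 8 = 205 + 180 × 3 ≈ 745.000 ms.

745 ms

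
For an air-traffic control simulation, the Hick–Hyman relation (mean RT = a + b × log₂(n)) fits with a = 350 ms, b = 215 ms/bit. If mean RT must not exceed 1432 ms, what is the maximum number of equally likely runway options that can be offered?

Information budget: (1432 − 350)/215 = 5.0326 bits, so n ≤ 2^5.0326 = 32.730 → at most 32.

32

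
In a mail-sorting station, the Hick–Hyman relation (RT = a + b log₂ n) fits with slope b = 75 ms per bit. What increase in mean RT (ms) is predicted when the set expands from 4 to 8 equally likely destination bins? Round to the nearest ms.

75 ms

ΔRT = (a + b log₂ n₂) − (a + b log₂ n₁) = b·(log₂ n₂ − log₂ n₁).
log₂(8) − log₂(4) = log₂(8/4) = log₂(2) = 1.
ΔRT = 75 × 1.0000 = 75.000 ms.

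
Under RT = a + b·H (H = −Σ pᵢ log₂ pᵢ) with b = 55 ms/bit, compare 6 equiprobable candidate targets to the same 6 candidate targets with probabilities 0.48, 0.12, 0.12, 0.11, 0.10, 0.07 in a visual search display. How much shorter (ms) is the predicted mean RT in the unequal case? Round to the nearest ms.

Equiprobable entropy H₀ = log₂ 6 = 2.5850 bits.
Skewed entropy H = −Σ pᵢ log₂ pᵢ = 2.1934 bits.
ΔRT = b·(H₀ − H) = 55 × 0.3915 = 21.53 ms.

22 ms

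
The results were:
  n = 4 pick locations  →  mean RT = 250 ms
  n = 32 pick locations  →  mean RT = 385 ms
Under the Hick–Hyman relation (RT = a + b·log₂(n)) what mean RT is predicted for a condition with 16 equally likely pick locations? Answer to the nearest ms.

With log₂ n on the abscissa the relation is linear; from the two conditions:
  b = (385 − 250) / (log₂ 32 − log₂ 4) = 135 / (5 − 2) = 45 ms/bit
  a = 250 − 45 × 2 = 160 ms
Then RT(16) = 160 + 45 × log₂ 16 = 160 + 45 × 4 ≈ 340.000 ms.

340 ms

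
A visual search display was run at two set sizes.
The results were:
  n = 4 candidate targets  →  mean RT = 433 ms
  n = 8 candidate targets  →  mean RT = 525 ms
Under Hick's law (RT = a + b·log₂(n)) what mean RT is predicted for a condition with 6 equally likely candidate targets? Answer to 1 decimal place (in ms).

Fit slope and intercept:
  b = (525 − 433) / (log₂ 8 − log₂ 4) = 92 / (3 − 2) = 92.000 ms/bit
  a = 433 − 92.000 × 2 = 249.000 ms
Then RT(6) = 249.000 + 92.000 × log₂ 6 = 249.000 + 92.000 × 2.5850 ≈ 486.817 ms.

486.8 ms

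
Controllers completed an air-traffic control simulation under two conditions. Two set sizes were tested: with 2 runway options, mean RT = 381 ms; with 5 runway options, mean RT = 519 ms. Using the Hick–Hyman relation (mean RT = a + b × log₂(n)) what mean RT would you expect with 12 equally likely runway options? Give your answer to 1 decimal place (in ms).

Solve the two-equation system in a and b:
  b = (519 − 381) / (log₂ 5 − log₂ 2) = 138 / (2.3219 − 1) = 104.393 ms/bit
  a = 381 − 104.393 × 1 = 276.607 ms
Then RT(12) = 276.607 + 104.393 × log₂ 12 = 276.607 + 104.393 × 3.5850 ≈ 650.852 ms.

650.9 ms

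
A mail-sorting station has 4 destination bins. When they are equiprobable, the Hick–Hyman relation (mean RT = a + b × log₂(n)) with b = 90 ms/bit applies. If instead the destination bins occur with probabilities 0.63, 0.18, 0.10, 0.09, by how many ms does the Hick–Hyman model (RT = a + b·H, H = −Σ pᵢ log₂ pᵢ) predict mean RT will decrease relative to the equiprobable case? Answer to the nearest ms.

44 ms

Equiprobable entropy H₀ = log₂ 4 = 2.0000 bits.
Skewed entropy H = −Σ pᵢ log₂ pᵢ = 1.5101 bits.
ΔRT = b·(H₀ − H) = 90 × 0.4899 = 44.09 ms.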